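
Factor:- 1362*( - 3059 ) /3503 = 4166358/3503 = 2^1 * 3^1*7^1*19^1*23^1  *31^( - 1)*113^ ( - 1)*227^1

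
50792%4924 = 1552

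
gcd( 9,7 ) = 1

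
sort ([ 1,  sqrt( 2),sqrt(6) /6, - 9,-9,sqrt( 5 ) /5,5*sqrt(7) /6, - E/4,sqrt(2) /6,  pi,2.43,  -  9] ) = [ - 9, - 9,-9,  -  E/4,sqrt( 2) /6 , sqrt( 6 ) /6  ,  sqrt(5 ) /5,1,  sqrt(2 ), 5*sqrt( 7 )/6, 2.43,pi]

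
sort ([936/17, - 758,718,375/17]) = [ - 758, 375/17, 936/17 , 718 ] 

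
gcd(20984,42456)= 488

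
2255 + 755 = 3010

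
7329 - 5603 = 1726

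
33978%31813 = 2165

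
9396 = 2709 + 6687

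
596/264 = 2 + 17/66 = 2.26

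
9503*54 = 513162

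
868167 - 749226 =118941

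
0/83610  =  0 = 0.00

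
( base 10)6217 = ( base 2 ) 1100001001001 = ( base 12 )3721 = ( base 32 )629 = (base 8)14111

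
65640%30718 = 4204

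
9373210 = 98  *95645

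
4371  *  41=179211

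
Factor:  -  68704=-2^5*19^1*113^1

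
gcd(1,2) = 1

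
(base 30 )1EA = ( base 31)1BS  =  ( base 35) 130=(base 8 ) 2462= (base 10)1330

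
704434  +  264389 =968823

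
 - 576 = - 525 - 51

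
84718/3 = 84718/3 = 28239.33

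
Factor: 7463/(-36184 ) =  - 2^( - 3)*17^1 * 439^1*4523^( - 1 ) 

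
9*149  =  1341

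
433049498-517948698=-84899200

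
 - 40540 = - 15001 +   -  25539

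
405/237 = 135/79 = 1.71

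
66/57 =1 + 3/19 = 1.16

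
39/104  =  3/8 =0.38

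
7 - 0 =7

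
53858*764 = 41147512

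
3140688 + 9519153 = 12659841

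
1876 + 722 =2598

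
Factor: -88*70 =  - 6160 = - 2^4*5^1 *7^1*11^1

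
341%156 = 29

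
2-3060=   -  3058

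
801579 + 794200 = 1595779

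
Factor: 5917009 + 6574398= 1297^1*9631^1 = 12491407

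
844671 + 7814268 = 8658939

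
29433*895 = 26342535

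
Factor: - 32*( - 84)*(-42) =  - 2^8*3^2*7^2 = -  112896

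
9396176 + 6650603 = 16046779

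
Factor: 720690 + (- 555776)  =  164914 =2^1*82457^1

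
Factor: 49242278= 2^1*24621139^1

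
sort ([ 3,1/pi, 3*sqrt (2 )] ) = [1/pi, 3, 3*sqrt( 2) ] 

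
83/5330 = 83/5330 = 0.02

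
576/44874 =32/2493 = 0.01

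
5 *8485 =42425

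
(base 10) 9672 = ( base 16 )25C8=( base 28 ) C9C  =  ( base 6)112440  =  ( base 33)8t3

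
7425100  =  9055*820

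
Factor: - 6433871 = -17^1*378463^1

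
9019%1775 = 144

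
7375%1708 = 543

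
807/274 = 807/274 = 2.95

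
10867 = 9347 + 1520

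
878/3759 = 878/3759 =0.23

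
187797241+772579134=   960376375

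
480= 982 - 502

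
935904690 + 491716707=1427621397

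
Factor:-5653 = -5653^1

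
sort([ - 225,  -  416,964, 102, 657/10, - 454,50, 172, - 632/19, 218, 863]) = [ - 454,  -  416, - 225, - 632/19,  50,  657/10, 102, 172,218,863, 964]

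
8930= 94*95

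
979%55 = 44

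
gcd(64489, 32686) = 1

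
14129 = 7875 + 6254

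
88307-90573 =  - 2266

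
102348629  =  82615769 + 19732860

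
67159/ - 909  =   - 74+107/909 =- 73.88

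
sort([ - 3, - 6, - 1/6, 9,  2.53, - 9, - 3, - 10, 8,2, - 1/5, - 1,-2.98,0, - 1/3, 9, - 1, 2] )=[ - 10, - 9 , - 6, - 3,-3,  -  2.98, - 1, - 1, - 1/3, - 1/5, - 1/6,0,2, 2,2.53, 8,9, 9] 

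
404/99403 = 404/99403 = 0.00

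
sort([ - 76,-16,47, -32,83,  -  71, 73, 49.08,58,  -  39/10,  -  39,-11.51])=[-76,  -  71, - 39, - 32 ,-16, - 11.51, - 39/10, 47,49.08, 58, 73,83 ] 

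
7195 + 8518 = 15713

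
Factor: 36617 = 7^1 *5231^1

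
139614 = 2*69807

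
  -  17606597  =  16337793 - 33944390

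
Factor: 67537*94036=2^2*23509^1*67537^1 = 6350909332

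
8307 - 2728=5579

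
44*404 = 17776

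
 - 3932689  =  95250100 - 99182789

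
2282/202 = 11  +  30/101= 11.30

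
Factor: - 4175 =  - 5^2*167^1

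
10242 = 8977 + 1265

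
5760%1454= 1398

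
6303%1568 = 31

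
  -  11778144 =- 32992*357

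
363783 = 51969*7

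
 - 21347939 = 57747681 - 79095620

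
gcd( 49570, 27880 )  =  10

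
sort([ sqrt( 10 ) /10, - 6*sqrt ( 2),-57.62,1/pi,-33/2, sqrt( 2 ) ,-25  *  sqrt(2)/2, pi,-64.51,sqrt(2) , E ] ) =[ - 64.51,  -  57.62, - 25*sqrt( 2 ) /2,- 33/2, -6*sqrt( 2),sqrt( 10)/10,1/pi,sqrt( 2),sqrt( 2),  E, pi]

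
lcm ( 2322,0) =0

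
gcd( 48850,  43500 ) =50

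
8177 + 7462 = 15639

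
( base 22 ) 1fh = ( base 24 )1AF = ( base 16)33f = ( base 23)1D3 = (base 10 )831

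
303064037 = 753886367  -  450822330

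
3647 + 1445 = 5092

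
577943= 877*659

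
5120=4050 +1070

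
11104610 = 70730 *157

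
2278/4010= 1139/2005 = 0.57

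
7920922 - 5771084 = 2149838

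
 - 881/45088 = -881/45088  =  -0.02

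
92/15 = 92/15 = 6.13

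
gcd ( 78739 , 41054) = 1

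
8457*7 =59199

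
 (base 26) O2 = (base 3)212012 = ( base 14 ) 32A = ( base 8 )1162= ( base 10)626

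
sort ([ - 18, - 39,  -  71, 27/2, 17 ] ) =[ - 71, - 39, - 18, 27/2,17]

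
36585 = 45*813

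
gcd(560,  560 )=560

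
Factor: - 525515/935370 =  - 2^ ( - 1 ) * 3^( - 2)  *19^( - 1) * 61^1 * 547^(-1)*1723^1 = - 105103/187074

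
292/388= 73/97 = 0.75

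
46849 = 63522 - 16673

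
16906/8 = 8453/4 = 2113.25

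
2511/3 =837 = 837.00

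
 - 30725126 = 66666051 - 97391177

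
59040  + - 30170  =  28870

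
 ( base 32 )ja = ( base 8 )1152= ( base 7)1542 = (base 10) 618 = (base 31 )JT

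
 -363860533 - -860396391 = 496535858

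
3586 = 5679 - 2093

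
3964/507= 3964/507 = 7.82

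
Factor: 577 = 577^1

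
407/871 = 407/871 = 0.47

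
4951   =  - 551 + 5502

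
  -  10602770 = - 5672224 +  - 4930546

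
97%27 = 16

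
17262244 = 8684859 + 8577385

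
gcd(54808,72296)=8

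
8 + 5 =13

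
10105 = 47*215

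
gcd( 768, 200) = 8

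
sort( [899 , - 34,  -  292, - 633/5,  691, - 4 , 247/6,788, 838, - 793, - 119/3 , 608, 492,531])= [ - 793,- 292, - 633/5, -119/3, - 34, - 4, 247/6, 492, 531, 608 , 691,788, 838 , 899]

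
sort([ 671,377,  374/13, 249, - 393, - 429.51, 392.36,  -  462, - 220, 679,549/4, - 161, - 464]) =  [ - 464, - 462, - 429.51,  -  393,-220, - 161, 374/13,549/4, 249, 377,392.36,671, 679]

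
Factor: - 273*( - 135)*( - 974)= - 2^1*3^4 * 5^1*7^1*13^1 *487^1 = - 35896770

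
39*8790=342810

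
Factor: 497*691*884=303589468 = 2^2 *7^1*13^1* 17^1*71^1*691^1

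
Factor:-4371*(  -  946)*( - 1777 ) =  - 2^1*3^1*11^1*31^1 * 43^1*47^1*1777^1 = - 7347834582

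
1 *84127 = 84127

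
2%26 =2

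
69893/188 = 69893/188=371.77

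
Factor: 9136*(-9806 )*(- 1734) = 2^6*3^1*17^2*571^1* 4903^1 = 155344926144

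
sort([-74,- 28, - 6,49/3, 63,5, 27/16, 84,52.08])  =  [-74, - 28,  -  6, 27/16, 5,49/3,52.08 , 63, 84]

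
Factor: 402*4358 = 2^2 * 3^1*67^1*2179^1 = 1751916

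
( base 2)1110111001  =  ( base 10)953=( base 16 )3b9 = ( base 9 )1268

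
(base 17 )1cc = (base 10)505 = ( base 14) 281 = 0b111111001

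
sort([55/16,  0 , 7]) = [0,55/16,7]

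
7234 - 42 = 7192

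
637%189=70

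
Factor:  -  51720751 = - 51720751^1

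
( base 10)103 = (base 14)75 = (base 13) 7C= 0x67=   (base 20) 53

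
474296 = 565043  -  90747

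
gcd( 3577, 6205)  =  73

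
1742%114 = 32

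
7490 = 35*214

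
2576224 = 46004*56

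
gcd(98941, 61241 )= 1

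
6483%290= 103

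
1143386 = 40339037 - 39195651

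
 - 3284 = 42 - 3326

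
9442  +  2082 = 11524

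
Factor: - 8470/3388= - 5/2 = -2^( - 1)*5^1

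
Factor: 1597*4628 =7390916 = 2^2*13^1*89^1*1597^1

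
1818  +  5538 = 7356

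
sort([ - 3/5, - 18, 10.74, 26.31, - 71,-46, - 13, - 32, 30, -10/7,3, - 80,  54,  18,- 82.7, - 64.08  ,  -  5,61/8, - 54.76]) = [ - 82.7, - 80, - 71, - 64.08,-54.76, - 46, - 32, -18, - 13, - 5 , - 10/7, - 3/5, 3,61/8, 10.74,18, 26.31,30, 54]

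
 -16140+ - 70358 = - 86498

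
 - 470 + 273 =-197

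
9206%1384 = 902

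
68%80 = 68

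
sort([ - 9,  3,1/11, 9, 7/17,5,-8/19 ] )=[  -  9,  -  8/19, 1/11, 7/17,3,5 , 9 ] 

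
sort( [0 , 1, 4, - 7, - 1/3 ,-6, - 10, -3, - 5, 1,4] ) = [ - 10, - 7, - 6,- 5, - 3, - 1/3, 0,1, 1,4, 4]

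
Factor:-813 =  - 3^1* 271^1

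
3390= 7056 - 3666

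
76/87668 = 19/21917= 0.00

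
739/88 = 8 + 35/88=8.40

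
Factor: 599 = 599^1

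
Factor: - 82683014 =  - 2^1*31^1*1333597^1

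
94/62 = 1 + 16/31 = 1.52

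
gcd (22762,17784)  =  38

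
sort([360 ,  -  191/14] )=[ - 191/14, 360]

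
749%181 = 25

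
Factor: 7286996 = 2^2*1821749^1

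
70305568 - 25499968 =44805600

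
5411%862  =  239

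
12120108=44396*273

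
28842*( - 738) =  - 21285396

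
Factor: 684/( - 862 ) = - 2^1*3^2*19^1*431^ ( - 1) = - 342/431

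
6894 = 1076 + 5818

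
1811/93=19 +44/93=19.47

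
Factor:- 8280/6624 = -2^(-2)*5^1 = -  5/4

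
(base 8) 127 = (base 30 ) 2r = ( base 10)87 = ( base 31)2P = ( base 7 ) 153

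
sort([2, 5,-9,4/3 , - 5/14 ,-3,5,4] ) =[-9,-3,-5/14,  4/3,2,4 , 5,5]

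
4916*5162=25376392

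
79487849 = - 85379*(-931)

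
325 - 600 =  - 275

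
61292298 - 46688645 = 14603653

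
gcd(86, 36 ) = 2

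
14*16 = 224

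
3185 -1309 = 1876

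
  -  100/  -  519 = 100/519 = 0.19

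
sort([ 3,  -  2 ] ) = [ - 2,3]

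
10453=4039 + 6414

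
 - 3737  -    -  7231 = 3494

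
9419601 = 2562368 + 6857233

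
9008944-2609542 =6399402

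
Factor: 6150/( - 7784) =-2^( - 2 )*3^1*5^2*7^ ( - 1 )*41^1*139^( - 1 ) =- 3075/3892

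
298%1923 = 298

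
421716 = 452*933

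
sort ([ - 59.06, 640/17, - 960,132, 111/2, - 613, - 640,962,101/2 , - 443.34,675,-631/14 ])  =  [ - 960,-640, - 613, - 443.34,  -  59.06,  -  631/14, 640/17,  101/2,111/2, 132,675,962]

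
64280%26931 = 10418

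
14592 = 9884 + 4708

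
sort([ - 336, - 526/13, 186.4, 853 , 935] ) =[ - 336, - 526/13, 186.4,853,935 ] 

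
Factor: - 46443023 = -11^1 * 4222093^1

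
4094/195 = 20+194/195 = 20.99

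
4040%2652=1388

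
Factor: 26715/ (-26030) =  - 39/38= -  2^(-1)*3^1*13^1*19^(-1)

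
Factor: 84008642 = 2^1 * 42004321^1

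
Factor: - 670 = -2^1 * 5^1* 67^1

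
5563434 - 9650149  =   - 4086715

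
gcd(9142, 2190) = 2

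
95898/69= 1389 + 19/23 = 1389.83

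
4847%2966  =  1881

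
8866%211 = 4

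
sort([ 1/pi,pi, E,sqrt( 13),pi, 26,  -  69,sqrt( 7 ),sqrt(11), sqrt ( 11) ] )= [ - 69 , 1/pi, sqrt ( 7),E, pi, pi,sqrt( 11 ), sqrt ( 11),  sqrt ( 13),26]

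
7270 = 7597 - 327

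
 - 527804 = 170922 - 698726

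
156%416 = 156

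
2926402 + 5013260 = 7939662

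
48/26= 1 +11/13 = 1.85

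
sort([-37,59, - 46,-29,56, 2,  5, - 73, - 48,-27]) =[  -  73, -48, - 46,- 37, - 29,-27,  2,5,56,  59 ]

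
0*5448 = 0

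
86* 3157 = 271502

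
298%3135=298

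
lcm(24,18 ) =72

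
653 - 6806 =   -  6153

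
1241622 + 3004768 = 4246390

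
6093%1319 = 817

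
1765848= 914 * 1932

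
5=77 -72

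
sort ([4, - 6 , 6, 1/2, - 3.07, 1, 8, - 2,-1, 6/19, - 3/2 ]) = [-6,-3.07 ,  -  2, - 3/2, - 1,6/19,1/2,1 , 4, 6,  8 ]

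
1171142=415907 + 755235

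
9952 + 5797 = 15749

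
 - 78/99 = -26/33 = -0.79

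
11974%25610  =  11974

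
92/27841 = 92/27841 = 0.00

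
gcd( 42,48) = 6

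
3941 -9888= - 5947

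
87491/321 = 87491/321 = 272.56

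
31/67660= 31/67660 =0.00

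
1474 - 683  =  791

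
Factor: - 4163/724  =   - 2^ ( - 2 ) * 23^1 = -23/4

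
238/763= 34/109 = 0.31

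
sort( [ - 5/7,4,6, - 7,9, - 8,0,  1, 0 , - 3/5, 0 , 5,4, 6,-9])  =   [ - 9, - 8, - 7,- 5/7, - 3/5, 0, 0,0  ,  1, 4,4,5,6,6, 9] 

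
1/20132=1/20132 = 0.00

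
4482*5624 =25206768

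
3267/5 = 3267/5 = 653.40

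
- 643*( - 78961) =50771923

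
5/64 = 5/64 = 0.08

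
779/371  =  779/371 = 2.10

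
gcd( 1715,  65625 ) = 35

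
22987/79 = 290  +  77/79 =290.97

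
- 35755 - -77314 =41559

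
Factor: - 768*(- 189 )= 2^8*3^4* 7^1 = 145152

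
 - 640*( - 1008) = 645120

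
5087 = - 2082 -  - 7169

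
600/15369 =200/5123 = 0.04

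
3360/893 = 3360/893= 3.76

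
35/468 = 35/468 = 0.07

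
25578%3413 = 1687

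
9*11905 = 107145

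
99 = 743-644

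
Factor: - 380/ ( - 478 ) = 2^1*5^1*19^1*239^(-1) = 190/239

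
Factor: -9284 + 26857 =17573 =17573^1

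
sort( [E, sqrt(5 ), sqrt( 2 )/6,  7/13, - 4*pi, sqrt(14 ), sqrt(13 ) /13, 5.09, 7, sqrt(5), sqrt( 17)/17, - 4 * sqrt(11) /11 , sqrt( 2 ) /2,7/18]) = [ - 4 *pi , - 4 *sqrt( 11)/11,sqrt( 2 )/6, sqrt(17)/17 , sqrt(13 ) /13, 7/18, 7/13, sqrt( 2 ) /2,sqrt(5 ), sqrt( 5), E , sqrt(14),5.09, 7 ] 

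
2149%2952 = 2149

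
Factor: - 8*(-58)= 2^4 * 29^1 = 464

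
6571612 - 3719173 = 2852439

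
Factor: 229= 229^1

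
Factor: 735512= 2^3*91939^1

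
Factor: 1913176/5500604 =2^1*29^ ( - 1)*47419^( - 1)*239147^1 = 478294/1375151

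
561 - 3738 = -3177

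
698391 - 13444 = 684947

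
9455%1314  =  257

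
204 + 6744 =6948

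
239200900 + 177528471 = 416729371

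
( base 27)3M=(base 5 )403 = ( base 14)75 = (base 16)67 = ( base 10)103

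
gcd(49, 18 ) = 1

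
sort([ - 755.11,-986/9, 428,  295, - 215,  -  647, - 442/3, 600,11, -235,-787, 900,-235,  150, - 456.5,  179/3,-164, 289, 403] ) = [ - 787,- 755.11, - 647,-456.5,-235,-235 ,-215,- 164,-442/3, - 986/9,11, 179/3 , 150, 289, 295, 403, 428,  600, 900] 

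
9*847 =7623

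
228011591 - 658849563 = -430837972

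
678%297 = 84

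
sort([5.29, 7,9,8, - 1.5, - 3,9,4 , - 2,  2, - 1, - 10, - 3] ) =[ - 10, - 3, - 3, - 2,- 1.5 ,  -  1 , 2,4,5.29,7,8,  9,9]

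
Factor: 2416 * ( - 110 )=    - 2^5*5^1*11^1 * 151^1 = - 265760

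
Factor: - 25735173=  - 3^1*313^1*27407^1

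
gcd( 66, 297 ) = 33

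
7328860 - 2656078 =4672782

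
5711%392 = 223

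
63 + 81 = 144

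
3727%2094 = 1633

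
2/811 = 2/811 = 0.00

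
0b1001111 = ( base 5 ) 304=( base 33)2D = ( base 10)79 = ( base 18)47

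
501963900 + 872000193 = 1373964093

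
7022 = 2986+4036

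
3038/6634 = 49/107 = 0.46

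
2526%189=69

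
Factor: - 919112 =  - 2^3*114889^1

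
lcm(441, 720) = 35280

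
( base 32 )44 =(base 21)66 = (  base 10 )132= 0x84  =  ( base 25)57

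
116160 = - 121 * ( - 960) 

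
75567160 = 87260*866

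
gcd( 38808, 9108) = 396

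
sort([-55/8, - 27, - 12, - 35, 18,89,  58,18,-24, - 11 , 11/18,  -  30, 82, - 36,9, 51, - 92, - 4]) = [ - 92, - 36 , - 35, - 30  , - 27, - 24, - 12, - 11 , -55/8, - 4,11/18, 9, 18, 18,51 , 58,  82, 89 ]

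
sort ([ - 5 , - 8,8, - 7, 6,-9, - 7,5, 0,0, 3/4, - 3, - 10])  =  [ - 10 , -9, -8 , - 7, - 7, - 5, - 3, 0,0,3/4,5, 6,8 ] 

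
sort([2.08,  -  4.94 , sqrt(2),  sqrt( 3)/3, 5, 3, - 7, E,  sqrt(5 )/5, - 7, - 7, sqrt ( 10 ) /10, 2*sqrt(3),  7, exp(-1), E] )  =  [ - 7,-7, - 7, - 4.94,sqrt( 10 )/10,exp( -1),  sqrt(5)/5, sqrt(3) /3, sqrt( 2), 2.08,  E, E,3, 2*sqrt(3), 5,  7 ] 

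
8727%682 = 543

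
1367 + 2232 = 3599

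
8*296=2368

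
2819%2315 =504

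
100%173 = 100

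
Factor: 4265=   5^1*853^1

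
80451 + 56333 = 136784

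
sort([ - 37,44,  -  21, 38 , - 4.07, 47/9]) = [-37, - 21, - 4.07,  47/9,  38,44 ] 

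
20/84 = 5/21  =  0.24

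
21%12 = 9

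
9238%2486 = 1780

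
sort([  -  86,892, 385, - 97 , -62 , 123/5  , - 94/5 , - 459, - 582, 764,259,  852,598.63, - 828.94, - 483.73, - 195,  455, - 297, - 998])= [ - 998, - 828.94,  -  582, -483.73,-459,- 297, - 195 , -97, - 86, - 62,  -  94/5,123/5,  259,385, 455 , 598.63,764, 852, 892] 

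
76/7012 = 19/1753 = 0.01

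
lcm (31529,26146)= 1071986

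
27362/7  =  3908 + 6/7= 3908.86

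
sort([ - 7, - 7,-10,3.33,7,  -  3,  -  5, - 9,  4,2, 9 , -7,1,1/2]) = [ - 10, - 9, - 7,-7, - 7,-5,  -  3,1/2,1,2,  3.33, 4,7,9]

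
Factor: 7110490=2^1*5^1*711049^1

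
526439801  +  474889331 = 1001329132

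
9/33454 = 9/33454 = 0.00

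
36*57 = 2052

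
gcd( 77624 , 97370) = 2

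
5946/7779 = 1982/2593=0.76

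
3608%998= 614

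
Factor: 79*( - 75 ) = -3^1 *5^2*79^1 = -5925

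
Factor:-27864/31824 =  - 2^ ( - 1)*3^2 * 13^(-1) * 17^ ( - 1)  *  43^1 = -387/442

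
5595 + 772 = 6367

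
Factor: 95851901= 95851901^1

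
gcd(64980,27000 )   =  180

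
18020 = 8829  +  9191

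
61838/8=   30919/4 = 7729.75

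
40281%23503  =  16778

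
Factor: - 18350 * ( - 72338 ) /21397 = 1327402300/21397= 2^2 * 5^2*7^1*367^1 *5167^1*21397^( - 1 ) 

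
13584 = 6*2264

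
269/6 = 44 + 5/6=44.83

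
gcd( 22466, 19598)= 478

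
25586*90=2302740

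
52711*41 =2161151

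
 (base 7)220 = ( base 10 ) 112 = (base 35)37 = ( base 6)304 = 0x70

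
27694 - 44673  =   - 16979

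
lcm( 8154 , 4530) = 40770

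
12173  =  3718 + 8455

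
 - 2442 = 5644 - 8086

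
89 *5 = 445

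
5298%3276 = 2022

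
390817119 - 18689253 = 372127866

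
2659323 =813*3271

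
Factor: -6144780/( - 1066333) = 2^2*3^1*5^1*47^1  *2179^1*1066333^( - 1)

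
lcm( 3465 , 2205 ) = 24255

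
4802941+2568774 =7371715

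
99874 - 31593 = 68281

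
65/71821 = 65/71821 = 0.00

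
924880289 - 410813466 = 514066823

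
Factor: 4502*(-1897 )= - 2^1*7^1 * 271^1*2251^1 =- 8540294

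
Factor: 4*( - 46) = -2^3*23^1 = - 184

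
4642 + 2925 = 7567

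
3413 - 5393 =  - 1980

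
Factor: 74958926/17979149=2^1*7^2 *17^ (-1 )*19^ (-1)*55663^( - 1 )*764887^1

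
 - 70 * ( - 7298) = 510860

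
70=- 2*( - 35) 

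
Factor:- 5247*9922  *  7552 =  - 2^8*3^2*11^3*41^1*53^1*59^1 = - 393162663168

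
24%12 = 0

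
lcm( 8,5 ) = 40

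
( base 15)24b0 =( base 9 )11643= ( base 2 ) 1111010000111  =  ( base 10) 7815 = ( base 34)6pt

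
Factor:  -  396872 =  - 2^3*7^1 * 19^1*373^1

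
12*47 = 564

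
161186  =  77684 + 83502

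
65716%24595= 16526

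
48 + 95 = 143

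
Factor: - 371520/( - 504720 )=516/701 = 2^2*3^1*43^1 * 701^( - 1 )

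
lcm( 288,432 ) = 864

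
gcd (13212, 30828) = 4404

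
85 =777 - 692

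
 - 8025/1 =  - 8025  =  - 8025.00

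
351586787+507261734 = 858848521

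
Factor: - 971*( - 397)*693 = 267142491 =3^2  *7^1 *11^1*397^1 * 971^1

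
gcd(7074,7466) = 2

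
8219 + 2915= 11134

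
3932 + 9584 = 13516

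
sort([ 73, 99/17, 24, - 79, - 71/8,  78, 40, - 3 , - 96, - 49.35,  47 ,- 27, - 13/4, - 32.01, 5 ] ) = [ - 96, - 79, - 49.35,-32.01, - 27, - 71/8 , - 13/4, - 3, 5, 99/17,24,40, 47, 73,  78]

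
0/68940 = 0 = 0.00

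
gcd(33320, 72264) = 8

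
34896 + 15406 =50302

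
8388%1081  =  821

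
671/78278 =671/78278 = 0.01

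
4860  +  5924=10784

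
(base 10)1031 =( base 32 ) 107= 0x407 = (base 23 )1LJ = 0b10000000111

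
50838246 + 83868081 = 134706327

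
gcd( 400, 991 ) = 1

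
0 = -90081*0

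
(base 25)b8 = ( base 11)238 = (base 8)433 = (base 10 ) 283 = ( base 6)1151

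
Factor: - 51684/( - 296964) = 3^( - 1)*59^1*113^(  -  1) = 59/339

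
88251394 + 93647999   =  181899393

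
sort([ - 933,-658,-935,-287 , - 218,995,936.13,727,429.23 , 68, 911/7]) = [ - 935, - 933, - 658, - 287, - 218,68,911/7,429.23,727,936.13, 995 ]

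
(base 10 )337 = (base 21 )g1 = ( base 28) c1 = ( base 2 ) 101010001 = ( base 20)gh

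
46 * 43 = 1978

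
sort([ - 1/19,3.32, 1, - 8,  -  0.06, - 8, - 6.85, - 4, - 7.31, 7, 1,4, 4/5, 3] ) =[-8, - 8,-7.31, - 6.85, -4,-0.06, - 1/19,4/5, 1 , 1,3 , 3.32, 4, 7 ]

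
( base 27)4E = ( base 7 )233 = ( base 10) 122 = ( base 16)7A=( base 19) 68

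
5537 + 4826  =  10363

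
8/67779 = 8/67779 = 0.00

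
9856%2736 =1648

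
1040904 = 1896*549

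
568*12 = 6816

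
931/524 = 931/524 = 1.78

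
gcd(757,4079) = 1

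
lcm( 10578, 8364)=359652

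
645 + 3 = 648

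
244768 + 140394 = 385162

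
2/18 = 1/9 = 0.11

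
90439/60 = 1507+19/60 = 1507.32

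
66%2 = 0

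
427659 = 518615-90956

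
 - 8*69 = -552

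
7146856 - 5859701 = 1287155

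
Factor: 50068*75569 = 3783588692=2^2*13^1*5813^1*12517^1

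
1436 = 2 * 718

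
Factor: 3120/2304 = 65/48 = 2^(-4 )*3^( - 1 ) * 5^1 * 13^1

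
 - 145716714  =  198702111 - 344418825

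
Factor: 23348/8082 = 2^1*3^( - 2) * 13^1 = 26/9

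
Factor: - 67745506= - 2^1*239^2* 593^1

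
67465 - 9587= 57878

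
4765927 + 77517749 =82283676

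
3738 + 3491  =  7229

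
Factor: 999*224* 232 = 2^8*3^3*7^1*29^1*37^1 =51916032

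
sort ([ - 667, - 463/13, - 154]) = [  -  667, - 154, - 463/13 ]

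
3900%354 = 6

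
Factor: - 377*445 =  - 167765 = - 5^1*13^1*29^1*89^1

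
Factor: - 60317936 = -2^4*7^1*538553^1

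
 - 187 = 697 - 884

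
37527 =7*5361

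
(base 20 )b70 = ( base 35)3op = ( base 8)10674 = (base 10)4540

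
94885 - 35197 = 59688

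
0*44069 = 0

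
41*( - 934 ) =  - 38294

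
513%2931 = 513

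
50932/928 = 54 + 205/232 = 54.88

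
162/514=81/257 = 0.32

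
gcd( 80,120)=40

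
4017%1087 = 756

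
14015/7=14015/7 = 2002.14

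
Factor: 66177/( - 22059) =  - 3^1 = - 3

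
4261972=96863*44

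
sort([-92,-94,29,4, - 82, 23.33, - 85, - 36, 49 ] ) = [ - 94, - 92,  -  85,-82, - 36, 4, 23.33, 29, 49 ] 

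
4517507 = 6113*739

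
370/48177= 370/48177 = 0.01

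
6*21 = 126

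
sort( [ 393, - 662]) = [ - 662 , 393 ] 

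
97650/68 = 1436 + 1/34= 1436.03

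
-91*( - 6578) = 598598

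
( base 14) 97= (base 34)3V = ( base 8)205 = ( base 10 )133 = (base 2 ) 10000101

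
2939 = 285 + 2654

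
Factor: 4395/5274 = 5/6  =  2^( - 1)*3^( - 1)*5^1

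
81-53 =28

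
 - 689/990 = -689/990 = - 0.70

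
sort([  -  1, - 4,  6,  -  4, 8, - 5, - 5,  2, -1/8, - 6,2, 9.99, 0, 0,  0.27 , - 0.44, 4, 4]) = [  -  6, - 5,  -  5, - 4, - 4, - 1,-0.44,  -  1/8,0 , 0, 0.27, 2, 2, 4, 4, 6, 8, 9.99 ] 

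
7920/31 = 255+15/31 = 255.48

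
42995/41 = 1048 + 27/41 = 1048.66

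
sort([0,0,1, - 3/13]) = [ - 3/13,0 , 0,1 ]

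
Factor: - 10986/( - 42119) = 2^1*3^1 *7^ ( - 1) * 11^( - 1)*547^( - 1)*  1831^1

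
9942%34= 14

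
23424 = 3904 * 6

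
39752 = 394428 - 354676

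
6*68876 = 413256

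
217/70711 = 7/2281 = 0.00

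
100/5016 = 25/1254= 0.02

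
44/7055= 44/7055 = 0.01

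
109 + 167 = 276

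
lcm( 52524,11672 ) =105048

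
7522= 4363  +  3159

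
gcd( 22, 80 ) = 2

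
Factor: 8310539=73^1*113843^1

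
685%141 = 121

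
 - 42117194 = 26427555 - 68544749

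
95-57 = 38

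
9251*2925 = 27059175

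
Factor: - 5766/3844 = - 3/2 = - 2^( - 1 ) * 3^1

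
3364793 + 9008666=12373459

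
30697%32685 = 30697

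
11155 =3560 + 7595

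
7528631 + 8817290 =16345921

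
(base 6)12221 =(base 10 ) 1813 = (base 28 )28l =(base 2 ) 11100010101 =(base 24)33d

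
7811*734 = 5733274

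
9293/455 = 9293/455 = 20.42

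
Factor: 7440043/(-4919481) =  - 3^(-3)*7^(  -  1 )*13^1 * 26029^ (-1 ) * 572311^1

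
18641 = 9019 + 9622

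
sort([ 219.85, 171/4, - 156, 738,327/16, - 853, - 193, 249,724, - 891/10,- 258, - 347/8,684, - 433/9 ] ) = [ - 853, - 258, - 193, - 156,  -  891/10,-433/9, - 347/8,327/16,171/4, 219.85, 249 , 684,724, 738 ]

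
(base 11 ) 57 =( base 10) 62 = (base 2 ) 111110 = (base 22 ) 2I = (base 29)24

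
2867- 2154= 713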